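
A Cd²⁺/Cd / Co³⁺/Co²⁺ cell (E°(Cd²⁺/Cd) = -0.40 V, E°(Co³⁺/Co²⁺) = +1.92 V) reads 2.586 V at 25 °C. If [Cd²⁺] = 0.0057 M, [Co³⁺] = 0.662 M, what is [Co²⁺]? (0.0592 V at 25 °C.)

From the Nernst equation, log Q = n(E° − E)/0.0592 = 2(2.32 − 2.586)/0.0592 = -8.986, so Q = 1.03 × 10^-9.
With Q = [Cd²⁺]·[Co²⁺]^2/[Co³⁺]^2 and the known concentrations, [Co²⁺]^2 in the numerator gives [Co²⁺] = 2.8 × 10^-4 M.

2.8 × 10^-4 M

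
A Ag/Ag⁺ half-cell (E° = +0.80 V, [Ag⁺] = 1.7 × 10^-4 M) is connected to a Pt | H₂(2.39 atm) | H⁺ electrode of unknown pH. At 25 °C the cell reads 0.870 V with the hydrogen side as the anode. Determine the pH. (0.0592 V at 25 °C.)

E°_cell = 0.80 V and n = 2.
log Q = n(E° − E)/0.0592 = 2×(0.80 − 0.870)/0.0592 = -2.365.
With Q = [H⁺]^2 / ([Ag⁺]^2·P(H₂)), solving for [H⁺] gives log[H⁺] = -4.763, so pH = 4.76.

pH = 4.76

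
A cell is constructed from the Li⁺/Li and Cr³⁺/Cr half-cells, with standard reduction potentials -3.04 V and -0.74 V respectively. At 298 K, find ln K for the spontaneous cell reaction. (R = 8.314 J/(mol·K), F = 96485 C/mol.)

E°_cell = -0.74 − (-3.04) = 2.30 V, with n = 3 electrons transferred.
At equilibrium E = 0, so the Nernst equation gives ln K = nFE°/RT = (3)(96485)(2.30)/((8.314)(298)) = 268.71.

ln K = 268.7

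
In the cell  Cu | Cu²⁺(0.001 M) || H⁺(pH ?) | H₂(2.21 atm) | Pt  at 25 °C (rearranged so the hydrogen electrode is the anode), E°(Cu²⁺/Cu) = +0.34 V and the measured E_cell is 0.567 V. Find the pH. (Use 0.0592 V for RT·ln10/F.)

pH = 5.16

E°_cell = 0.34 V and n = 2.
log Q = n(E° − E)/0.0592 = 2×(0.34 − 0.567)/0.0592 = -7.669.
With Q = [H⁺]^2 / ([Cu²⁺]·P(H₂)), solving for [H⁺] gives log[H⁺] = -5.162, so pH = 5.16.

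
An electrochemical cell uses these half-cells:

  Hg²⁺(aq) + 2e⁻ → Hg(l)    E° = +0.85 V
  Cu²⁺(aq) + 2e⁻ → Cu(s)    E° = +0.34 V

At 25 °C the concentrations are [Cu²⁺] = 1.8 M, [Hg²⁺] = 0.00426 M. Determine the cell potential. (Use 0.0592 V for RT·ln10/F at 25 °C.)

0.432 V

The Hg²⁺/Hg couple has the higher reduction potential and acts as the cathode, so E°_cell = +0.85 − (+0.34) = 0.51 V.
Balancing electrons gives n = 2; the reaction quotient is Q = [Cu²⁺]/[Hg²⁺] = 423.
At 25 °C, E = E° − (0.0592/n) log Q = 0.51 − (0.0592/2)(2.626) = 0.510 − 0.078 = 0.432 V.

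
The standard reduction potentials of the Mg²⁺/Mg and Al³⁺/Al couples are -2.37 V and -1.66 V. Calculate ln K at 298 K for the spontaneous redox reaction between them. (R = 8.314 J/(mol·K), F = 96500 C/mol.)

ln K = 165.9

E°_cell = -1.66 − (-2.37) = 0.71 V, with n = 6 electrons transferred.
At equilibrium E = 0, so the Nernst equation gives ln K = nFE°/RT = (6)(96500)(0.71)/((8.314)(298)) = 165.92.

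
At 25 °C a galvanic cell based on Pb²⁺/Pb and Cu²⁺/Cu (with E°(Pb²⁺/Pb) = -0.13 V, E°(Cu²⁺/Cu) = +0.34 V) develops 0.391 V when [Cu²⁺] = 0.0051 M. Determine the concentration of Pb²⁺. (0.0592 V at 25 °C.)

2.4 M

From the Nernst equation, log Q = n(E° − E)/0.0592 = 2(0.47 − 0.391)/0.0592 = 2.669, so Q = 467.
With Q = [Pb²⁺]/[Cu²⁺] and the known concentrations, [Pb²⁺] in the numerator gives [Pb²⁺] = 2.4 M.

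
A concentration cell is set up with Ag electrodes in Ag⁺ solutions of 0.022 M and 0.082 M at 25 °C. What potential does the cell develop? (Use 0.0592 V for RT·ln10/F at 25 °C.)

0.034 V

Both half-cells are Ag⁺/Ag, so E°_cell = 0. The concentrated side is the cathode; the cell reaction moves Ag⁺ from high to low concentration with n = 1.
Q = [Ag⁺]_dilute/[Ag⁺]_conc = 0.022/0.082 = 0.268.
E = 0 − (0.0592/1) log Q = −(0.0592/1)(-0.571) = 0.0338 V.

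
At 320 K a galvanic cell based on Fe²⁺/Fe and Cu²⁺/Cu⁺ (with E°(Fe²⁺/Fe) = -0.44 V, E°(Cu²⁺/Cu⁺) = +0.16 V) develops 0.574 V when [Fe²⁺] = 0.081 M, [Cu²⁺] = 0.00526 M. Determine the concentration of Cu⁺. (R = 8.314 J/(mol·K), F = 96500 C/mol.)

From the Nernst equation, ln Q = nF(E° − E)/RT = 2×96500×(0.60 − 0.574)/(8.314×320) = 1.886, so Q = 6.59.
With Q = [Fe²⁺]·[Cu⁺]^2/[Cu²⁺]^2 and the known concentrations, [Cu⁺]^2 in the numerator gives [Cu⁺] = 0.047 M.

0.047 M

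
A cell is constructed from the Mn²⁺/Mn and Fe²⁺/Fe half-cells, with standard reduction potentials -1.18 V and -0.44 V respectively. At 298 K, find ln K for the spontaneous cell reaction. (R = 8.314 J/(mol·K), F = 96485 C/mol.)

E°_cell = -0.44 − (-1.18) = 0.74 V, with n = 2 electrons transferred.
At equilibrium E = 0, so the Nernst equation gives ln K = nFE°/RT = (2)(96485)(0.74)/((8.314)(298)) = 57.64.

ln K = 57.6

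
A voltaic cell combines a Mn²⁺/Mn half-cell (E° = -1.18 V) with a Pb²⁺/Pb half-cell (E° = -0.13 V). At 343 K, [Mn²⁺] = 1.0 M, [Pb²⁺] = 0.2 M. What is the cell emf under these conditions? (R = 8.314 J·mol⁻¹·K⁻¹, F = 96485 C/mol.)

The Pb²⁺/Pb couple has the higher reduction potential and acts as the cathode, so E°_cell = -0.13 − (-1.18) = 1.05 V.
Balancing electrons gives n = 2; the reaction quotient is Q = [Mn²⁺]/[Pb²⁺] = 5.00.
E = E° − (RT/nF) ln Q = 1.05 − (8.314×343)/(2×96485) × (1.609) = 1.050 − 0.024 = 1.026 V.

1.03 V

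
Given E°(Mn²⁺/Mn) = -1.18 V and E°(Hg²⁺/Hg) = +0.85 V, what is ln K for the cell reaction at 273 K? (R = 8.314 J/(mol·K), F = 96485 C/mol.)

ln K = 172.6

E°_cell = +0.85 − (-1.18) = 2.03 V, with n = 2 electrons transferred.
At equilibrium E = 0, so the Nernst equation gives ln K = nFE°/RT = (2)(96485)(2.03)/((8.314)(273)) = 172.59.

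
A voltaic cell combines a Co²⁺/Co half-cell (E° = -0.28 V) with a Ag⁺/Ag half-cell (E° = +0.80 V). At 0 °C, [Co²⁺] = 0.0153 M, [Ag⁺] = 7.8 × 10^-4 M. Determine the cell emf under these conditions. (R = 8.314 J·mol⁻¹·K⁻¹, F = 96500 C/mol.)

0.961 V

The Ag⁺/Ag couple has the higher reduction potential and acts as the cathode, so E°_cell = +0.80 − (-0.28) = 1.08 V.
Balancing electrons gives n = 2; the reaction quotient is Q = [Co²⁺]/[Ag⁺]^2 = 2.51 × 10^4.
E = E° − (RT/nF) ln Q = 1.08 − (8.314×273)/(2×96500) × (10.133) = 1.080 − 0.119 = 0.961 V.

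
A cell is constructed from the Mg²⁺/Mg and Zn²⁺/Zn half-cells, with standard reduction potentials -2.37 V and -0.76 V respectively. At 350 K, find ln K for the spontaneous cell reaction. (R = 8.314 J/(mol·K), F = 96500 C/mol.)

ln K = 106.8

E°_cell = -0.76 − (-2.37) = 1.61 V, with n = 2 electrons transferred.
At equilibrium E = 0, so the Nernst equation gives ln K = nFE°/RT = (2)(96500)(1.61)/((8.314)(350)) = 106.78.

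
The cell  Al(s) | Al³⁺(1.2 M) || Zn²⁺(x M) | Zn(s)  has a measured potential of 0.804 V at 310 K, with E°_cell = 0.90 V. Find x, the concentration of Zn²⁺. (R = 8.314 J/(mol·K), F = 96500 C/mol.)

8.5 × 10^-4 M

From the Nernst equation, ln Q = nF(E° − E)/RT = 6×96500×(0.90 − 0.804)/(8.314×310) = 21.566, so Q = 2.32 × 10^9.
With Q = [Al³⁺]^2/[Zn²⁺]^3 and the known concentrations, [Zn²⁺]^3 in the denominator gives [Zn²⁺] = 8.5 × 10^-4 M.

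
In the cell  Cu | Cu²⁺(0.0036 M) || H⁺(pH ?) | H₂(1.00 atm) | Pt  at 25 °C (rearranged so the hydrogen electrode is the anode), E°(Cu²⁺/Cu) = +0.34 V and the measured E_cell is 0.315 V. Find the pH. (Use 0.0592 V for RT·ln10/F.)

pH = 0.80

E°_cell = 0.34 V and n = 2.
log Q = n(E° − E)/0.0592 = 2×(0.34 − 0.315)/0.0592 = 0.845.
With Q = [H⁺]^2 / ([Cu²⁺]·P(H₂)), solving for [H⁺] gives log[H⁺] = -0.800, so pH = 0.80.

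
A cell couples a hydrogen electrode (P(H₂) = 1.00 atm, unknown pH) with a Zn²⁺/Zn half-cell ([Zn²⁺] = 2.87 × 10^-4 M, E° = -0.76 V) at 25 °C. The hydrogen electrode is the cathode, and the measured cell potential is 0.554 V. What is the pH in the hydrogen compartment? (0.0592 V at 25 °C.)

pH = 5.25

E°_cell = 0.76 V and n = 2.
log Q = n(E° − E)/0.0592 = 2×(0.76 − 0.554)/0.0592 = 6.959.
With Q = [Zn²⁺]·P(H₂) / [H⁺]^2, solving for [H⁺] gives log[H⁺] = -5.251, so pH = 5.25.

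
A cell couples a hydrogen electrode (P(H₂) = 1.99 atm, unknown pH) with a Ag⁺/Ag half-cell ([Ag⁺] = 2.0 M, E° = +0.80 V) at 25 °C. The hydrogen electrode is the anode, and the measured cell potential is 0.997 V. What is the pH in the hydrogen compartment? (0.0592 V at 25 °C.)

pH = 2.88

E°_cell = 0.80 V and n = 2.
log Q = n(E° − E)/0.0592 = 2×(0.80 − 0.997)/0.0592 = -6.655.
With Q = [H⁺]^2 / ([Ag⁺]^2·P(H₂)), solving for [H⁺] gives log[H⁺] = -2.877, so pH = 2.88.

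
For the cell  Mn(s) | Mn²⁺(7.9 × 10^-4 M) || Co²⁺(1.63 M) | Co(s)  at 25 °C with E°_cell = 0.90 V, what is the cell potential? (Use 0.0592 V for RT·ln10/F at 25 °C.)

Balancing electrons gives n = 2; the reaction quotient is Q = [Mn²⁺]/[Co²⁺] = 4.85 × 10^-4.
At 25 °C, E = E° − (0.0592/n) log Q = 0.90 − (0.0592/2)(-3.315) = 0.900 + 0.098 = 0.998 V.

0.998 V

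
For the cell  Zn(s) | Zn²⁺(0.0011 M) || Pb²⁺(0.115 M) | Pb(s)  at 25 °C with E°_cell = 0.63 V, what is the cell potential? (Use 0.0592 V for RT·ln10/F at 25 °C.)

Balancing electrons gives n = 2; the reaction quotient is Q = [Zn²⁺]/[Pb²⁺] = 0.00957.
At 25 °C, E = E° − (0.0592/n) log Q = 0.63 − (0.0592/2)(-2.019) = 0.630 + 0.060 = 0.690 V.

0.690 V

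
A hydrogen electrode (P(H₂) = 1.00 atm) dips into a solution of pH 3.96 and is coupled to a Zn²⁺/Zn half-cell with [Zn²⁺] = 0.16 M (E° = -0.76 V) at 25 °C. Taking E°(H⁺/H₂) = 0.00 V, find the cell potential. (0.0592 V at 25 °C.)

The hydrogen couple is the cathode, so E°_cell = 0.76 V; n = 2.
[H⁺] = 10^(−3.96) = 1.1 × 10^-4 M, and Q = [Zn²⁺]·P(H₂) / [H⁺]^2 = 1.33 × 10^7.
E = E° − (0.0592/2) log Q = 0.76 − (0.0592/2)(7.124) = 0.549 V.

0.55 V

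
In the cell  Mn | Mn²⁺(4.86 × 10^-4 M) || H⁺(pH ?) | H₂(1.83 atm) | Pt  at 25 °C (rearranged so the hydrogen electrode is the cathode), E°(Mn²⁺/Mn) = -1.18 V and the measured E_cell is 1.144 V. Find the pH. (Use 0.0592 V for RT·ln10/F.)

pH = 2.13

E°_cell = 1.18 V and n = 2.
log Q = n(E° − E)/0.0592 = 2×(1.18 − 1.144)/0.0592 = 1.216.
With Q = [Mn²⁺]·P(H₂) / [H⁺]^2, solving for [H⁺] gives log[H⁺] = -2.134, so pH = 2.13.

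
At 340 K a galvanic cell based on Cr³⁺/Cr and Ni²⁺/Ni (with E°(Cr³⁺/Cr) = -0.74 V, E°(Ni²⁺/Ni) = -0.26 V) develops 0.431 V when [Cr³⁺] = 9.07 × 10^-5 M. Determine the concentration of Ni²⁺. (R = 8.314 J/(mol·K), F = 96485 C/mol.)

From the Nernst equation, ln Q = nF(E° − E)/RT = 6×96485×(0.48 − 0.431)/(8.314×340) = 10.035, so Q = 2.28 × 10^4.
With Q = [Cr³⁺]^2/[Ni²⁺]^3 and the known concentrations, [Ni²⁺]^3 in the denominator gives [Ni²⁺] = 7.1 × 10^-5 M.

7.1 × 10^-5 M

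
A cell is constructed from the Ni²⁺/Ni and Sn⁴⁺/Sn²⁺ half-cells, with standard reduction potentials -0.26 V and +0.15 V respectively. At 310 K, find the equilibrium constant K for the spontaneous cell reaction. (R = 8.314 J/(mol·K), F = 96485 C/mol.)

E°_cell = +0.15 − (-0.26) = 0.41 V, with n = 2 electrons transferred.
At equilibrium E = 0, so the Nernst equation gives ln K = nFE°/RT = (2)(96485)(0.41)/((8.314)(310)) = 30.70.
K = e^30.70 = 2.1 × 10^13.

2.1 × 10^13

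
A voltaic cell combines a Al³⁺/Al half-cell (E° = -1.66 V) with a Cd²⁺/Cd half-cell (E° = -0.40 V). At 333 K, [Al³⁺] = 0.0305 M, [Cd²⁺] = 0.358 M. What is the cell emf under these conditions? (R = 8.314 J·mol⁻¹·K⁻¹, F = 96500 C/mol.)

The Cd²⁺/Cd couple has the higher reduction potential and acts as the cathode, so E°_cell = -0.40 − (-1.66) = 1.26 V.
Balancing electrons gives n = 6; the reaction quotient is Q = [Al³⁺]^2/[Cd²⁺]^3 = 0.0203.
E = E° − (RT/nF) ln Q = 1.26 − (8.314×333)/(6×96500) × (-3.898) = 1.260 + 0.019 = 1.279 V.

1.28 V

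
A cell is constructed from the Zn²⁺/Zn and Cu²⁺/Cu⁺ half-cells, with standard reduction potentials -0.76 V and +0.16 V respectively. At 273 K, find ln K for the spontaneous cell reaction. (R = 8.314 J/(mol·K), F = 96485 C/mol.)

ln K = 78.2

E°_cell = +0.16 − (-0.76) = 0.92 V, with n = 2 electrons transferred.
At equilibrium E = 0, so the Nernst equation gives ln K = nFE°/RT = (2)(96485)(0.92)/((8.314)(273)) = 78.22.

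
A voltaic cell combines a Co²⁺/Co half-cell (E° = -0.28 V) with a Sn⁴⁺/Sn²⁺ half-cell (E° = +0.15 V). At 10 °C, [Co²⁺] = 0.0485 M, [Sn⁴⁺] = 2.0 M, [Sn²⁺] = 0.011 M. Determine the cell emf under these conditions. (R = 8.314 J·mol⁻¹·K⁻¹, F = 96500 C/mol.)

The Sn⁴⁺/Sn²⁺ couple has the higher reduction potential and acts as the cathode, so E°_cell = +0.15 − (-0.28) = 0.43 V.
Balancing electrons gives n = 2; the reaction quotient is Q = [Co²⁺]·[Sn²⁺]/[Sn⁴⁺] = 2.67 × 10^-4.
E = E° − (RT/nF) ln Q = 0.43 − (8.314×283)/(2×96500) × (-8.229) = 0.430 + 0.100 = 0.530 V.

0.530 V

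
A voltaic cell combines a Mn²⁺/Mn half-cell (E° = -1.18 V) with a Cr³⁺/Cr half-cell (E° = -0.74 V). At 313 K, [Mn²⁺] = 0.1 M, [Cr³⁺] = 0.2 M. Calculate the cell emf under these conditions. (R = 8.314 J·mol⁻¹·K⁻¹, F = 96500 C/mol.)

The Cr³⁺/Cr couple has the higher reduction potential and acts as the cathode, so E°_cell = -0.74 − (-1.18) = 0.44 V.
Balancing electrons gives n = 6; the reaction quotient is Q = [Mn²⁺]^3/[Cr³⁺]^2 = 0.0250.
E = E° − (RT/nF) ln Q = 0.44 − (8.314×313)/(6×96500) × (-3.689) = 0.440 + 0.017 = 0.457 V.

0.457 V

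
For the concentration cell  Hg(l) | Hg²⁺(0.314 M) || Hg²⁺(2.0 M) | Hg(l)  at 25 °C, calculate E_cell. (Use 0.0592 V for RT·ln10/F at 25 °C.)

Both half-cells are Hg²⁺/Hg, so E°_cell = 0. The concentrated side is the cathode; the cell reaction moves Hg²⁺ from high to low concentration with n = 2.
Q = [Hg²⁺]_dilute/[Hg²⁺]_conc = 0.314/2.0 = 0.157.
E = 0 − (0.0592/2) log Q = −(0.0592/2)(-0.804) = 0.0238 V.

0.024 V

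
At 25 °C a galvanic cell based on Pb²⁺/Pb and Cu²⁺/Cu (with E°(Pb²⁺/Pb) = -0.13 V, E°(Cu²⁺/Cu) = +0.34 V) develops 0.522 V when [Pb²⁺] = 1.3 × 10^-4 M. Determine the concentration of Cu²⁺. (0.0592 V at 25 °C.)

0.0074 M

From the Nernst equation, log Q = n(E° − E)/0.0592 = 2(0.47 − 0.522)/0.0592 = -1.757, so Q = 0.0175.
With Q = [Pb²⁺]/[Cu²⁺] and the known concentrations, [Cu²⁺] in the denominator gives [Cu²⁺] = 0.0074 M.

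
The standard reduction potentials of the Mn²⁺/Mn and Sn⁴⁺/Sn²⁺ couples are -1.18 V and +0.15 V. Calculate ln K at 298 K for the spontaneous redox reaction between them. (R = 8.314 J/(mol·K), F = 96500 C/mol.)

ln K = 103.6

E°_cell = +0.15 − (-1.18) = 1.33 V, with n = 2 electrons transferred.
At equilibrium E = 0, so the Nernst equation gives ln K = nFE°/RT = (2)(96500)(1.33)/((8.314)(298)) = 103.61.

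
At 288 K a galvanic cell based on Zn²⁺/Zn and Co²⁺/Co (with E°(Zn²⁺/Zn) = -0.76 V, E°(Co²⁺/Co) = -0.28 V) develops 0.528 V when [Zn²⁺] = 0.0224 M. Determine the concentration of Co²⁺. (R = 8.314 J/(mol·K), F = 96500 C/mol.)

From the Nernst equation, ln Q = nF(E° − E)/RT = 2×96500×(0.48 − 0.528)/(8.314×288) = -3.869, so Q = 0.0209.
With Q = [Zn²⁺]/[Co²⁺] and the known concentrations, [Co²⁺] in the denominator gives [Co²⁺] = 1.1 M.

1.1 M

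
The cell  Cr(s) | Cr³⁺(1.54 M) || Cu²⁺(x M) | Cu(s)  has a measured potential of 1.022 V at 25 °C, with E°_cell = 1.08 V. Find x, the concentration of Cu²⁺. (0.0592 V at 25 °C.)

0.015 M

From the Nernst equation, log Q = n(E° − E)/0.0592 = 6(1.08 − 1.022)/0.0592 = 5.878, so Q = 7.56 × 10^5.
With Q = [Cr³⁺]^2/[Cu²⁺]^3 and the known concentrations, [Cu²⁺]^3 in the denominator gives [Cu²⁺] = 0.015 M.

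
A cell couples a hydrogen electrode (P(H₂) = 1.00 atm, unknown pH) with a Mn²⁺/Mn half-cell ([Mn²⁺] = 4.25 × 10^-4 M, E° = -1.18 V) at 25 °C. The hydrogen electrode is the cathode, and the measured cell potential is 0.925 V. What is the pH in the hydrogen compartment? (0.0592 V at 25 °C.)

pH = 5.99

E°_cell = 1.18 V and n = 2.
log Q = n(E° − E)/0.0592 = 2×(1.18 − 0.925)/0.0592 = 8.615.
With Q = [Mn²⁺]·P(H₂) / [H⁺]^2, solving for [H⁺] gives log[H⁺] = -5.993, so pH = 5.99.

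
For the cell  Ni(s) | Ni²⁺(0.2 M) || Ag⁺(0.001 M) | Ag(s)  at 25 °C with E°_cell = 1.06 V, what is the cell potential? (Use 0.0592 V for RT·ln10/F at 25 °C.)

Balancing electrons gives n = 2; the reaction quotient is Q = [Ni²⁺]/[Ag⁺]^2 = 2 × 10^5.
At 25 °C, E = E° − (0.0592/n) log Q = 1.06 − (0.0592/2)(5.301) = 1.060 − 0.157 = 0.903 V.

0.903 V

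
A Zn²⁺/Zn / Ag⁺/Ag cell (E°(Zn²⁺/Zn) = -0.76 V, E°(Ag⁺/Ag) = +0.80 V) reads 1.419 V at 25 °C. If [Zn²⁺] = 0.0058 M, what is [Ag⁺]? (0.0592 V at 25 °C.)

3.2 × 10^-4 M

From the Nernst equation, log Q = n(E° − E)/0.0592 = 2(1.56 − 1.419)/0.0592 = 4.764, so Q = 5.8 × 10^4.
With Q = [Zn²⁺]/[Ag⁺]^2 and the known concentrations, [Ag⁺]^2 in the denominator gives [Ag⁺] = 3.2 × 10^-4 M.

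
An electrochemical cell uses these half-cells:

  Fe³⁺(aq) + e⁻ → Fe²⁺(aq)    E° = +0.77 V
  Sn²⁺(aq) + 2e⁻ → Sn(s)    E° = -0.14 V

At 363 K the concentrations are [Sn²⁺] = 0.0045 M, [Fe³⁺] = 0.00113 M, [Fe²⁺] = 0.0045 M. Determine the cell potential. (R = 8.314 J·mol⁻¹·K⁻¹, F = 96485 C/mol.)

0.951 V

The Fe³⁺/Fe²⁺ couple has the higher reduction potential and acts as the cathode, so E°_cell = +0.77 − (-0.14) = 0.91 V.
Balancing electrons gives n = 2; the reaction quotient is Q = [Sn²⁺]·[Fe²⁺]^2/[Fe³⁺]^2 = 0.0714.
E = E° − (RT/nF) ln Q = 0.91 − (8.314×363)/(2×96485) × (-2.640) = 0.910 + 0.041 = 0.951 V.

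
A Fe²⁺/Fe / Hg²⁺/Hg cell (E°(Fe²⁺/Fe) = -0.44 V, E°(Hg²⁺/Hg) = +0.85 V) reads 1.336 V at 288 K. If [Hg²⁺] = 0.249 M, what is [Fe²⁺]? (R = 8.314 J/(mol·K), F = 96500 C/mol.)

From the Nernst equation, ln Q = nF(E° − E)/RT = 2×96500×(1.29 − 1.336)/(8.314×288) = -3.708, so Q = 0.0245.
With Q = [Fe²⁺]/[Hg²⁺] and the known concentrations, [Fe²⁺] in the numerator gives [Fe²⁺] = 0.0061 M.

0.0061 M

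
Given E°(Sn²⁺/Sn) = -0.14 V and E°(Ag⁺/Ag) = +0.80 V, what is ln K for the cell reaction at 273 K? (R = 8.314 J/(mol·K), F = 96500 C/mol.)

E°_cell = +0.80 − (-0.14) = 0.94 V, with n = 2 electrons transferred.
At equilibrium E = 0, so the Nernst equation gives ln K = nFE°/RT = (2)(96500)(0.94)/((8.314)(273)) = 79.93.

ln K = 79.9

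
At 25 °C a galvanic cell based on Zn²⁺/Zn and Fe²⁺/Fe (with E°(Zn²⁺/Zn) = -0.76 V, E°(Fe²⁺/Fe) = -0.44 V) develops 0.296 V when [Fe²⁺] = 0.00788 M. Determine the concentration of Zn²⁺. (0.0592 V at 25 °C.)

0.051 M

From the Nernst equation, log Q = n(E° − E)/0.0592 = 2(0.32 − 0.296)/0.0592 = 0.811, so Q = 6.47.
With Q = [Zn²⁺]/[Fe²⁺] and the known concentrations, [Zn²⁺] in the numerator gives [Zn²⁺] = 0.051 M.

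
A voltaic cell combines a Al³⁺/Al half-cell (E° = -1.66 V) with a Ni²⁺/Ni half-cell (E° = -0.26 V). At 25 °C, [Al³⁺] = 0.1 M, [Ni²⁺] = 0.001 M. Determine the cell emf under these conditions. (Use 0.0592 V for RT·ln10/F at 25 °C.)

1.33 V

The Ni²⁺/Ni couple has the higher reduction potential and acts as the cathode, so E°_cell = -0.26 − (-1.66) = 1.40 V.
Balancing electrons gives n = 6; the reaction quotient is Q = [Al³⁺]^2/[Ni²⁺]^3 = 1 × 10^7.
At 25 °C, E = E° − (0.0592/n) log Q = 1.40 − (0.0592/6)(7.000) = 1.400 − 0.069 = 1.331 V.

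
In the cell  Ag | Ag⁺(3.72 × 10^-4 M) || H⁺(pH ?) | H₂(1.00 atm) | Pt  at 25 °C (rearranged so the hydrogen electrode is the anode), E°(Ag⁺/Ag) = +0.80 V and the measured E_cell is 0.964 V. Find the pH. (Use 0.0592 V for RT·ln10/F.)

E°_cell = 0.80 V and n = 2.
log Q = n(E° − E)/0.0592 = 2×(0.80 − 0.964)/0.0592 = -5.541.
With Q = [H⁺]^2 / ([Ag⁺]^2·P(H₂)), solving for [H⁺] gives log[H⁺] = -6.200, so pH = 6.20.

pH = 6.20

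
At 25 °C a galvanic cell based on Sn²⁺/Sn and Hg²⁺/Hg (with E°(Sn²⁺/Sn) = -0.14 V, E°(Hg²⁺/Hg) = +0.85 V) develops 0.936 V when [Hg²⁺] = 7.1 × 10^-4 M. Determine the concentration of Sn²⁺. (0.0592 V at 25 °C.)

From the Nernst equation, log Q = n(E° − E)/0.0592 = 2(0.99 − 0.936)/0.0592 = 1.824, so Q = 66.7.
With Q = [Sn²⁺]/[Hg²⁺] and the known concentrations, [Sn²⁺] in the numerator gives [Sn²⁺] = 0.047 M.

0.047 M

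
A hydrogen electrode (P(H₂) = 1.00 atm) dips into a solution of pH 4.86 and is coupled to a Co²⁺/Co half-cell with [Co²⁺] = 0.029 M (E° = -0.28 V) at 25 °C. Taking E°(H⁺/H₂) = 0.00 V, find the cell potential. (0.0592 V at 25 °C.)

0.038 V

The hydrogen couple is the cathode, so E°_cell = 0.28 V; n = 2.
[H⁺] = 10^(−4.86) = 1.4 × 10^-5 M, and Q = [Co²⁺]·P(H₂) / [H⁺]^2 = 1.52 × 10^8.
E = E° − (0.0592/2) log Q = 0.28 − (0.0592/2)(8.182) = 0.038 V.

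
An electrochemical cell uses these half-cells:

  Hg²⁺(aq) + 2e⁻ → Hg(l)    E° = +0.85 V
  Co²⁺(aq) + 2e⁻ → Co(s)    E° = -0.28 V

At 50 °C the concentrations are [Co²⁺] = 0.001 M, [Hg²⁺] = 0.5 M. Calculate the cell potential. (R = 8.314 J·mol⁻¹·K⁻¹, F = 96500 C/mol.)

The Hg²⁺/Hg couple has the higher reduction potential and acts as the cathode, so E°_cell = +0.85 − (-0.28) = 1.13 V.
Balancing electrons gives n = 2; the reaction quotient is Q = [Co²⁺]/[Hg²⁺] = 0.00200.
E = E° − (RT/nF) ln Q = 1.13 − (8.314×323)/(2×96500) × (-6.215) = 1.130 + 0.086 = 1.216 V.

1.22 V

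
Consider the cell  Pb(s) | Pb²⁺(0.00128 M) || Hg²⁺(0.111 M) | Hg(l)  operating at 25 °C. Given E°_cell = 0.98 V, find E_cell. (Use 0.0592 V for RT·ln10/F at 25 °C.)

1.04 V

Balancing electrons gives n = 2; the reaction quotient is Q = [Pb²⁺]/[Hg²⁺] = 0.0115.
At 25 °C, E = E° − (0.0592/n) log Q = 0.98 − (0.0592/2)(-1.938) = 0.980 + 0.057 = 1.037 V.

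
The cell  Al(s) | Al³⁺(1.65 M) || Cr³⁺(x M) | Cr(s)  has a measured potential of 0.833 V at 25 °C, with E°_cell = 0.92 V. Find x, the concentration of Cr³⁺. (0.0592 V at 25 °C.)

From the Nernst equation, log Q = n(E° − E)/0.0592 = 3(0.92 − 0.833)/0.0592 = 4.409, so Q = 2.56 × 10^4.
With Q = [Al³⁺]/[Cr³⁺] and the known concentrations, [Cr³⁺] in the denominator gives [Cr³⁺] = 6.4 × 10^-5 M.

6.4 × 10^-5 M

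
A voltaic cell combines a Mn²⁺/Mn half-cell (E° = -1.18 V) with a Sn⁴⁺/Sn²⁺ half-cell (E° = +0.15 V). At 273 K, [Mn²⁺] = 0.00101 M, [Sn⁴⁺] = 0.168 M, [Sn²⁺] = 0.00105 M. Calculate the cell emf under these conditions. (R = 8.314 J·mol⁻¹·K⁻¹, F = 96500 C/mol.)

The Sn⁴⁺/Sn²⁺ couple has the higher reduction potential and acts as the cathode, so E°_cell = +0.15 − (-1.18) = 1.33 V.
Balancing electrons gives n = 2; the reaction quotient is Q = [Mn²⁺]·[Sn²⁺]/[Sn⁴⁺] = 6.31 × 10^-6.
E = E° − (RT/nF) ln Q = 1.33 − (8.314×273)/(2×96500) × (-11.973) = 1.330 + 0.141 = 1.471 V.

1.47 V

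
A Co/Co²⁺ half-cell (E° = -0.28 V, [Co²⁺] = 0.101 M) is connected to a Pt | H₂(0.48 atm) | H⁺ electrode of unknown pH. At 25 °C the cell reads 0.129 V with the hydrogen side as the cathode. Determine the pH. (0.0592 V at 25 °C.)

pH = 3.21

E°_cell = 0.28 V and n = 2.
log Q = n(E° − E)/0.0592 = 2×(0.28 − 0.129)/0.0592 = 5.101.
With Q = [Co²⁺]·P(H₂) / [H⁺]^2, solving for [H⁺] gives log[H⁺] = -3.208, so pH = 3.21.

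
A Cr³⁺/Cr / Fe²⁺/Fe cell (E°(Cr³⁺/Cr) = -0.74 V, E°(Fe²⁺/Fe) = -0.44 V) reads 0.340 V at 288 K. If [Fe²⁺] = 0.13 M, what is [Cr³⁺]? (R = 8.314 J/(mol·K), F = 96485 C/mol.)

From the Nernst equation, ln Q = nF(E° − E)/RT = 6×96485×(0.30 − 0.340)/(8.314×288) = -9.671, so Q = 6.31 × 10^-5.
With Q = [Cr³⁺]^2/[Fe²⁺]^3 and the known concentrations, [Cr³⁺]^2 in the numerator gives [Cr³⁺] = 3.7 × 10^-4 M.

3.7 × 10^-4 M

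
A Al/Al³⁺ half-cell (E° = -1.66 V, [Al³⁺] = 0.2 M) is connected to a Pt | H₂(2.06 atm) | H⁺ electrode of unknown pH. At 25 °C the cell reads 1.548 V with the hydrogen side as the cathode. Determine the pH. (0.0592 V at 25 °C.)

pH = 1.97

E°_cell = 1.66 V and n = 6.
log Q = n(E° − E)/0.0592 = 6×(1.66 − 1.548)/0.0592 = 11.351.
With Q = [Al³⁺]^2·P(H₂)^3 / [H⁺]^6, solving for [H⁺] gives log[H⁺] = -1.968, so pH = 1.97.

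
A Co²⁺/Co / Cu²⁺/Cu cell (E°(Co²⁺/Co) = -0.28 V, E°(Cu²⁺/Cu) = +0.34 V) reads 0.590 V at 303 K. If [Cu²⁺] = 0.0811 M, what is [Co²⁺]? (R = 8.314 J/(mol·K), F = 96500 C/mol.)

0.81 M

From the Nernst equation, ln Q = nF(E° − E)/RT = 2×96500×(0.62 − 0.590)/(8.314×303) = 2.298, so Q = 9.96.
With Q = [Co²⁺]/[Cu²⁺] and the known concentrations, [Co²⁺] in the numerator gives [Co²⁺] = 0.81 M.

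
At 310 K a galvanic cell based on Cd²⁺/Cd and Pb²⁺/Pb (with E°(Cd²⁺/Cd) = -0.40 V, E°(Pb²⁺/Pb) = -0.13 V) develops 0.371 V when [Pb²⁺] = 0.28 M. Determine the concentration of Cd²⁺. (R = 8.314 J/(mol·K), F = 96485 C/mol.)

1.5 × 10^-4 M

From the Nernst equation, ln Q = nF(E° − E)/RT = 2×96485×(0.27 − 0.371)/(8.314×310) = -7.562, so Q = 5.2 × 10^-4.
With Q = [Cd²⁺]/[Pb²⁺] and the known concentrations, [Cd²⁺] in the numerator gives [Cd²⁺] = 1.5 × 10^-4 M.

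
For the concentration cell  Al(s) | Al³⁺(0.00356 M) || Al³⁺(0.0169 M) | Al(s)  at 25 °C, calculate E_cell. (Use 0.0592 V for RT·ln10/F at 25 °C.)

0.013 V

Both half-cells are Al³⁺/Al, so E°_cell = 0. The concentrated side is the cathode; the cell reaction moves Al³⁺ from high to low concentration with n = 3.
Q = [Al³⁺]_dilute/[Al³⁺]_conc = 0.00356/0.0169 = 0.211.
E = 0 − (0.0592/3) log Q = −(0.0592/3)(-0.676) = 0.0133 V.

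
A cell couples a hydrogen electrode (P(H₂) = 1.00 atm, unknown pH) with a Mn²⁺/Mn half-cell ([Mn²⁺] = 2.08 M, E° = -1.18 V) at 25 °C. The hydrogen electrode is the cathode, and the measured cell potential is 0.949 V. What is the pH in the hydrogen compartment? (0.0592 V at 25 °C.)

E°_cell = 1.18 V and n = 2.
log Q = n(E° − E)/0.0592 = 2×(1.18 − 0.949)/0.0592 = 7.804.
With Q = [Mn²⁺]·P(H₂) / [H⁺]^2, solving for [H⁺] gives log[H⁺] = -3.743, so pH = 3.74.

pH = 3.74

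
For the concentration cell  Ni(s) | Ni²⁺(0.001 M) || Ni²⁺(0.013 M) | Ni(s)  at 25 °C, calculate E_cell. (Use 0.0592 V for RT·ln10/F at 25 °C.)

Both half-cells are Ni²⁺/Ni, so E°_cell = 0. The concentrated side is the cathode; the cell reaction moves Ni²⁺ from high to low concentration with n = 2.
Q = [Ni²⁺]_dilute/[Ni²⁺]_conc = 0.001/0.013 = 0.0769.
E = 0 − (0.0592/2) log Q = −(0.0592/2)(-1.114) = 0.0330 V.

0.033 V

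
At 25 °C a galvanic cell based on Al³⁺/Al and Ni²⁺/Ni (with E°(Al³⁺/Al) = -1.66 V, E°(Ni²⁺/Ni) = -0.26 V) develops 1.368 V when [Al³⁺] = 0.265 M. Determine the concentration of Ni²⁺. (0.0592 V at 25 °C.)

0.034 M

From the Nernst equation, log Q = n(E° − E)/0.0592 = 6(1.40 − 1.368)/0.0592 = 3.243, so Q = 1750.
With Q = [Al³⁺]^2/[Ni²⁺]^3 and the known concentrations, [Ni²⁺]^3 in the denominator gives [Ni²⁺] = 0.034 M.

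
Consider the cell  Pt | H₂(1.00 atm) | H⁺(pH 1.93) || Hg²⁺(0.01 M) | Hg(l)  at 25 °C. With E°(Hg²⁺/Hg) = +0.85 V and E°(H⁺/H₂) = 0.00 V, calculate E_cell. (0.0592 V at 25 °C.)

0.91 V

The Hg²⁺/Hg couple is the cathode, so E°_cell = 0.85 V; n = 2.
[H⁺] = 10^(−1.93) = 0.012 M, and Q = [H⁺]^2 / ([Hg²⁺]·P(H₂)) = 0.0138.
E = E° − (0.0592/2) log Q = 0.85 − (0.0592/2)(-1.860) = 0.905 V.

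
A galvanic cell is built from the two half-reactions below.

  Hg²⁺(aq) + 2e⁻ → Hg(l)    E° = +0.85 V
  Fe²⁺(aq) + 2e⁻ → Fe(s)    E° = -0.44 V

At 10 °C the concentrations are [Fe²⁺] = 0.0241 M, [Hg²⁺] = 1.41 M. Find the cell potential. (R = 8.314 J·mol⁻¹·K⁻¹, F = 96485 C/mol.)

The Hg²⁺/Hg couple has the higher reduction potential and acts as the cathode, so E°_cell = +0.85 − (-0.44) = 1.29 V.
Balancing electrons gives n = 2; the reaction quotient is Q = [Fe²⁺]/[Hg²⁺] = 0.0171.
E = E° − (RT/nF) ln Q = 1.29 − (8.314×283)/(2×96485) × (-4.069) = 1.290 + 0.050 = 1.340 V.

1.34 V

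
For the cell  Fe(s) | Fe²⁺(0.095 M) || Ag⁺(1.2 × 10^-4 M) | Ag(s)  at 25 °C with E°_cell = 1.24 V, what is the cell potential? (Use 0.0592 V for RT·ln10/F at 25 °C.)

1.04 V

Balancing electrons gives n = 2; the reaction quotient is Q = [Fe²⁺]/[Ag⁺]^2 = 6.6 × 10^6.
At 25 °C, E = E° − (0.0592/n) log Q = 1.24 − (0.0592/2)(6.819) = 1.240 − 0.202 = 1.038 V.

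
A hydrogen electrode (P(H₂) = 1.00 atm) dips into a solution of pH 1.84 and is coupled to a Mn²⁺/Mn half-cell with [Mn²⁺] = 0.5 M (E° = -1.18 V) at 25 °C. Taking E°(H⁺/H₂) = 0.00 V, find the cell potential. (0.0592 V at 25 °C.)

1.08 V

The hydrogen couple is the cathode, so E°_cell = 1.18 V; n = 2.
[H⁺] = 10^(−1.84) = 0.014 M, and Q = [Mn²⁺]·P(H₂) / [H⁺]^2 = 2390.
E = E° − (0.0592/2) log Q = 1.18 − (0.0592/2)(3.379) = 1.080 V.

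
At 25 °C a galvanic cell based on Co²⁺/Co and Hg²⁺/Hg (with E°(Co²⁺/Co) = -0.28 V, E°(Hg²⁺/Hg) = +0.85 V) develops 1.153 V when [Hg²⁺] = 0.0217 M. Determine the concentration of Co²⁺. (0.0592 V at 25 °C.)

0.0036 M

From the Nernst equation, log Q = n(E° − E)/0.0592 = 2(1.13 − 1.153)/0.0592 = -0.777, so Q = 0.167.
With Q = [Co²⁺]/[Hg²⁺] and the known concentrations, [Co²⁺] in the numerator gives [Co²⁺] = 0.0036 M.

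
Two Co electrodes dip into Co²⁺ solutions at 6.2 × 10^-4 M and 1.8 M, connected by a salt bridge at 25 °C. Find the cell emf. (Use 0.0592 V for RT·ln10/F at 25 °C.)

Both half-cells are Co²⁺/Co, so E°_cell = 0. The concentrated side is the cathode; the cell reaction moves Co²⁺ from high to low concentration with n = 2.
Q = [Co²⁺]_dilute/[Co²⁺]_conc = 6.2 × 10^-4/1.8 = 3.44 × 10^-4.
E = 0 − (0.0592/2) log Q = −(0.0592/2)(-3.463) = 0.1025 V.

0.10 V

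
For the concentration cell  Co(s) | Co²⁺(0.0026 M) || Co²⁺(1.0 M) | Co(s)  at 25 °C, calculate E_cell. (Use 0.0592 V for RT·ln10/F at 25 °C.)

0.077 V

Both half-cells are Co²⁺/Co, so E°_cell = 0. The concentrated side is the cathode; the cell reaction moves Co²⁺ from high to low concentration with n = 2.
Q = [Co²⁺]_dilute/[Co²⁺]_conc = 0.0026/1.0 = 0.00260.
E = 0 − (0.0592/2) log Q = −(0.0592/2)(-2.585) = 0.0765 V.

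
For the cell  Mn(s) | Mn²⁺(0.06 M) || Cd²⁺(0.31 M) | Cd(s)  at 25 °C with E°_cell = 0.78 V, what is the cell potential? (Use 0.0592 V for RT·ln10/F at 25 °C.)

0.801 V

Balancing electrons gives n = 2; the reaction quotient is Q = [Mn²⁺]/[Cd²⁺] = 0.194.
At 25 °C, E = E° − (0.0592/n) log Q = 0.78 − (0.0592/2)(-0.713) = 0.780 + 0.021 = 0.801 V.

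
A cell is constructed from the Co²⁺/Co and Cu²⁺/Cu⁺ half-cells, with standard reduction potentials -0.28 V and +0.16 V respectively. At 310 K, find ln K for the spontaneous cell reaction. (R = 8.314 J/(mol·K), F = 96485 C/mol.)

ln K = 32.9

E°_cell = +0.16 − (-0.28) = 0.44 V, with n = 2 electrons transferred.
At equilibrium E = 0, so the Nernst equation gives ln K = nFE°/RT = (2)(96485)(0.44)/((8.314)(310)) = 32.94.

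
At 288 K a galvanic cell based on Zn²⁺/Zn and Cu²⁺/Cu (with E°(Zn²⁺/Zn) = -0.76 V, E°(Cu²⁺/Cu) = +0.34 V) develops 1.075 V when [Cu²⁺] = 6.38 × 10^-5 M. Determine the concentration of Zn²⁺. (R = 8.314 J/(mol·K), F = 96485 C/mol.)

4.8 × 10^-4 M

From the Nernst equation, ln Q = nF(E° − E)/RT = 2×96485×(1.10 − 1.075)/(8.314×288) = 2.015, so Q = 7.50.
With Q = [Zn²⁺]/[Cu²⁺] and the known concentrations, [Zn²⁺] in the numerator gives [Zn²⁺] = 4.8 × 10^-4 M.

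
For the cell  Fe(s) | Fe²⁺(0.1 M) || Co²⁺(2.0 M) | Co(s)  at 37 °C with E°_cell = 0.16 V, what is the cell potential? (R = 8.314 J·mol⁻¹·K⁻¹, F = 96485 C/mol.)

Balancing electrons gives n = 2; the reaction quotient is Q = [Fe²⁺]/[Co²⁺] = 0.0500.
E = E° − (RT/nF) ln Q = 0.16 − (8.314×310)/(2×96485) × (-2.996) = 0.160 + 0.040 = 0.200 V.

0.200 V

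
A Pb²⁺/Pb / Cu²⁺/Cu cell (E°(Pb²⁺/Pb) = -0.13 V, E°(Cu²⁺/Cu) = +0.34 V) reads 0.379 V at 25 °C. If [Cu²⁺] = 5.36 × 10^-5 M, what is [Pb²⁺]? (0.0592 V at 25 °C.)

From the Nernst equation, log Q = n(E° − E)/0.0592 = 2(0.47 − 0.379)/0.0592 = 3.074, so Q = 1190.
With Q = [Pb²⁺]/[Cu²⁺] and the known concentrations, [Pb²⁺] in the numerator gives [Pb²⁺] = 0.064 M.

0.064 M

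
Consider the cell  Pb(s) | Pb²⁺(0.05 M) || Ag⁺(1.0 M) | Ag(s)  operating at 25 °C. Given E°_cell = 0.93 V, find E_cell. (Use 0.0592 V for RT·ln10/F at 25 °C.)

Balancing electrons gives n = 2; the reaction quotient is Q = [Pb²⁺]/[Ag⁺]^2 = 0.0500.
At 25 °C, E = E° − (0.0592/n) log Q = 0.93 − (0.0592/2)(-1.301) = 0.930 + 0.039 = 0.969 V.

0.969 V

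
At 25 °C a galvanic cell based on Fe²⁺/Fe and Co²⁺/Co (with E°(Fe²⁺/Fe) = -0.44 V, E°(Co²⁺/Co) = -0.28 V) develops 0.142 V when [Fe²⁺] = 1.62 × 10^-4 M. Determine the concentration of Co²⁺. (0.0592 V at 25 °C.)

4 × 10^-5 M

From the Nernst equation, log Q = n(E° − E)/0.0592 = 2(0.16 − 0.142)/0.0592 = 0.608, so Q = 4.06.
With Q = [Fe²⁺]/[Co²⁺] and the known concentrations, [Co²⁺] in the denominator gives [Co²⁺] = 4 × 10^-5 M.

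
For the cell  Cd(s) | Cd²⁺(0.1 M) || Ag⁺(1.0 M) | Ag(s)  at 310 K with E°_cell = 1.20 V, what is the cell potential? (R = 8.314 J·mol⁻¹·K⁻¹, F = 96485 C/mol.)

1.23 V

Balancing electrons gives n = 2; the reaction quotient is Q = [Cd²⁺]/[Ag⁺]^2 = 0.100.
E = E° − (RT/nF) ln Q = 1.20 − (8.314×310)/(2×96485) × (-2.303) = 1.200 + 0.031 = 1.231 V.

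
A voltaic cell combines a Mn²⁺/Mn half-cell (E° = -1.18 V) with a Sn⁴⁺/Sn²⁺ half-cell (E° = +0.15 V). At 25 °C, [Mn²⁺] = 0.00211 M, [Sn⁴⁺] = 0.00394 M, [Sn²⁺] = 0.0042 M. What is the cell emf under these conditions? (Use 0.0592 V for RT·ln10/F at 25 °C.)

The Sn⁴⁺/Sn²⁺ couple has the higher reduction potential and acts as the cathode, so E°_cell = +0.15 − (-1.18) = 1.33 V.
Balancing electrons gives n = 2; the reaction quotient is Q = [Mn²⁺]·[Sn²⁺]/[Sn⁴⁺] = 0.00225.
At 25 °C, E = E° − (0.0592/n) log Q = 1.33 − (0.0592/2)(-2.648) = 1.330 + 0.078 = 1.408 V.

1.41 V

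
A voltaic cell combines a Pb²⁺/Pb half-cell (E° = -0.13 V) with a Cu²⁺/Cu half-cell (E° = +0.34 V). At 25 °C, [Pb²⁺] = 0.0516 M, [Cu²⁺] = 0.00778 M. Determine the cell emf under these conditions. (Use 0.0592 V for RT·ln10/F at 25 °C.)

0.446 V

The Cu²⁺/Cu couple has the higher reduction potential and acts as the cathode, so E°_cell = +0.34 − (-0.13) = 0.47 V.
Balancing electrons gives n = 2; the reaction quotient is Q = [Pb²⁺]/[Cu²⁺] = 6.63.
At 25 °C, E = E° − (0.0592/n) log Q = 0.47 − (0.0592/2)(0.822) = 0.470 − 0.024 = 0.446 V.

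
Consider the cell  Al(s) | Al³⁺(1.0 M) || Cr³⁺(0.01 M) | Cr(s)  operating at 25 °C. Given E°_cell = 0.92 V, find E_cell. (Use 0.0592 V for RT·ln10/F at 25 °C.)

0.881 V

Balancing electrons gives n = 3; the reaction quotient is Q = [Al³⁺]/[Cr³⁺] = 100.
At 25 °C, E = E° − (0.0592/n) log Q = 0.92 − (0.0592/3)(2.000) = 0.920 − 0.039 = 0.881 V.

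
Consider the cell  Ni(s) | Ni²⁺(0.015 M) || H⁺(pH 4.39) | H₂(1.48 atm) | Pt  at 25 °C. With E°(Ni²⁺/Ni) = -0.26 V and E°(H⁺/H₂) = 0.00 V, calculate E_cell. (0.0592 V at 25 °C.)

The hydrogen couple is the cathode, so E°_cell = 0.26 V; n = 2.
[H⁺] = 10^(−4.39) = 4.1 × 10^-5 M, and Q = [Ni²⁺]·P(H₂) / [H⁺]^2 = 1.34 × 10^7.
E = E° − (0.0592/2) log Q = 0.26 − (0.0592/2)(7.126) = 0.049 V.

0.049 V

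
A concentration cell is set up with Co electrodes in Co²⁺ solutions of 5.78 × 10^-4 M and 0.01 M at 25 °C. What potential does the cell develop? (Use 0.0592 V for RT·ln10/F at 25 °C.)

Both half-cells are Co²⁺/Co, so E°_cell = 0. The concentrated side is the cathode; the cell reaction moves Co²⁺ from high to low concentration with n = 2.
Q = [Co²⁺]_dilute/[Co²⁺]_conc = 5.78 × 10^-4/0.01 = 0.0578.
E = 0 − (0.0592/2) log Q = −(0.0592/2)(-1.238) = 0.0366 V.

0.037 V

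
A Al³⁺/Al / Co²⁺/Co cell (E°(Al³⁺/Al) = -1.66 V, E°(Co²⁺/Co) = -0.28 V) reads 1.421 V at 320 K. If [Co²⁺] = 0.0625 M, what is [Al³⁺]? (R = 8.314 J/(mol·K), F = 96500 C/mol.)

From the Nernst equation, ln Q = nF(E° − E)/RT = 6×96500×(1.38 − 1.421)/(8.314×320) = -8.923, so Q = 1.33 × 10^-4.
With Q = [Al³⁺]^2/[Co²⁺]^3 and the known concentrations, [Al³⁺]^2 in the numerator gives [Al³⁺] = 1.8 × 10^-4 M.

1.8 × 10^-4 M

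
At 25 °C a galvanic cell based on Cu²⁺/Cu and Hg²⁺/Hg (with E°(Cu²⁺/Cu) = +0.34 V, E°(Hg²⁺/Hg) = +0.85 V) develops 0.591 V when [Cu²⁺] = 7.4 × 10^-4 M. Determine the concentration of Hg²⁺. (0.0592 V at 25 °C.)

0.4 M

From the Nernst equation, log Q = n(E° − E)/0.0592 = 2(0.51 − 0.591)/0.0592 = -2.736, so Q = 0.00183.
With Q = [Cu²⁺]/[Hg²⁺] and the known concentrations, [Hg²⁺] in the denominator gives [Hg²⁺] = 0.4 M.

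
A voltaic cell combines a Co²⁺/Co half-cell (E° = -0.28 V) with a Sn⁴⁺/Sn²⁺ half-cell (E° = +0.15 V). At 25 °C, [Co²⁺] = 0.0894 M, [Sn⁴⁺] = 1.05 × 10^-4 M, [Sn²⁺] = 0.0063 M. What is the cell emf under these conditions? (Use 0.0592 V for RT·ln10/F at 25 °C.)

0.408 V

The Sn⁴⁺/Sn²⁺ couple has the higher reduction potential and acts as the cathode, so E°_cell = +0.15 − (-0.28) = 0.43 V.
Balancing electrons gives n = 2; the reaction quotient is Q = [Co²⁺]·[Sn²⁺]/[Sn⁴⁺] = 5.36.
At 25 °C, E = E° − (0.0592/n) log Q = 0.43 − (0.0592/2)(0.729) = 0.430 − 0.022 = 0.408 V.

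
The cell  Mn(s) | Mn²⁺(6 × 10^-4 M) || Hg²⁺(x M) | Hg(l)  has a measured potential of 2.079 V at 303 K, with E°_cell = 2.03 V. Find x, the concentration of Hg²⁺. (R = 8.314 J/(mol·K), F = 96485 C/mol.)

From the Nernst equation, ln Q = nF(E° − E)/RT = 2×96485×(2.03 − 2.079)/(8.314×303) = -3.753, so Q = 0.0234.
With Q = [Mn²⁺]/[Hg²⁺] and the known concentrations, [Hg²⁺] in the denominator gives [Hg²⁺] = 0.026 M.

0.026 M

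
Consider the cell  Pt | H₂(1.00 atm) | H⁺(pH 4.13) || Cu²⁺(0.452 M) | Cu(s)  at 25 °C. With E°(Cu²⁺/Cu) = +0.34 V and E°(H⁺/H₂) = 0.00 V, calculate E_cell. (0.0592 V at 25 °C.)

0.57 V

The Cu²⁺/Cu couple is the cathode, so E°_cell = 0.34 V; n = 2.
[H⁺] = 10^(−4.13) = 7.4 × 10^-5 M, and Q = [H⁺]^2 / ([Cu²⁺]·P(H₂)) = 1.22 × 10^-8.
E = E° − (0.0592/2) log Q = 0.34 − (0.0592/2)(-7.915) = 0.574 V.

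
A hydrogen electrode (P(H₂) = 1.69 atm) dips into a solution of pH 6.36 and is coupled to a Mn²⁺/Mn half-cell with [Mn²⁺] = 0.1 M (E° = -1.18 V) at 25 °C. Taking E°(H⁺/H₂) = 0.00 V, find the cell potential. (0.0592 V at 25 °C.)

0.83 V

The hydrogen couple is the cathode, so E°_cell = 1.18 V; n = 2.
[H⁺] = 10^(−6.36) = 4.4 × 10^-7 M, and Q = [Mn²⁺]·P(H₂) / [H⁺]^2 = 8.87 × 10^11.
E = E° − (0.0592/2) log Q = 1.18 − (0.0592/2)(11.948) = 0.826 V.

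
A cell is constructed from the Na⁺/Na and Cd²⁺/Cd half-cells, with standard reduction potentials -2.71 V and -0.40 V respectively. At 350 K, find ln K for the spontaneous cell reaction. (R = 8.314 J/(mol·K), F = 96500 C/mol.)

E°_cell = -0.40 − (-2.71) = 2.31 V, with n = 2 electrons transferred.
At equilibrium E = 0, so the Nernst equation gives ln K = nFE°/RT = (2)(96500)(2.31)/((8.314)(350)) = 153.21.

ln K = 153.2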